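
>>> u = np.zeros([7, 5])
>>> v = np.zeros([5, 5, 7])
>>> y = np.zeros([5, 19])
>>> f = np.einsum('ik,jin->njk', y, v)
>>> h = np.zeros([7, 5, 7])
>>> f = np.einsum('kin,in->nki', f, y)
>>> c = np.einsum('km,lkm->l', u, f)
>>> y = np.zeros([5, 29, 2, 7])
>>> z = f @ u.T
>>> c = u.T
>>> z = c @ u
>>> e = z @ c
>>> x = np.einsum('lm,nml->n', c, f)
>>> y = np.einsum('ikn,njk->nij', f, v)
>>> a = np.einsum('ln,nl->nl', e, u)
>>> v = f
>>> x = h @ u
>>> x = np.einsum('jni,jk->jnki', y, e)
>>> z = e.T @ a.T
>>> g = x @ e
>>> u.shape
(7, 5)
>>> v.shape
(19, 7, 5)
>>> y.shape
(5, 19, 5)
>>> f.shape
(19, 7, 5)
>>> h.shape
(7, 5, 7)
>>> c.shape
(5, 7)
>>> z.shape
(7, 7)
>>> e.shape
(5, 7)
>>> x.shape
(5, 19, 7, 5)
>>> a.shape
(7, 5)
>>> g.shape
(5, 19, 7, 7)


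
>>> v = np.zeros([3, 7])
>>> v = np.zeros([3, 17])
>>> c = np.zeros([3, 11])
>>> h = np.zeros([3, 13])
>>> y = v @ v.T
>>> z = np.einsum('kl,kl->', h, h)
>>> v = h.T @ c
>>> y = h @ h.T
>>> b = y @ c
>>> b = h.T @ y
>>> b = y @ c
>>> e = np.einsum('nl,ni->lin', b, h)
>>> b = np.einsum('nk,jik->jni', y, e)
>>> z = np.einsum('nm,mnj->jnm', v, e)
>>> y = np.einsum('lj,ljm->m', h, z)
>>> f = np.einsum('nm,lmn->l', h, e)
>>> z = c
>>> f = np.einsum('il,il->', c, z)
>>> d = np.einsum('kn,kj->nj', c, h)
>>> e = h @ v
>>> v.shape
(13, 11)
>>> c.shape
(3, 11)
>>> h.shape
(3, 13)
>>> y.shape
(11,)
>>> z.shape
(3, 11)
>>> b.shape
(11, 3, 13)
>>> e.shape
(3, 11)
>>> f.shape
()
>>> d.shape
(11, 13)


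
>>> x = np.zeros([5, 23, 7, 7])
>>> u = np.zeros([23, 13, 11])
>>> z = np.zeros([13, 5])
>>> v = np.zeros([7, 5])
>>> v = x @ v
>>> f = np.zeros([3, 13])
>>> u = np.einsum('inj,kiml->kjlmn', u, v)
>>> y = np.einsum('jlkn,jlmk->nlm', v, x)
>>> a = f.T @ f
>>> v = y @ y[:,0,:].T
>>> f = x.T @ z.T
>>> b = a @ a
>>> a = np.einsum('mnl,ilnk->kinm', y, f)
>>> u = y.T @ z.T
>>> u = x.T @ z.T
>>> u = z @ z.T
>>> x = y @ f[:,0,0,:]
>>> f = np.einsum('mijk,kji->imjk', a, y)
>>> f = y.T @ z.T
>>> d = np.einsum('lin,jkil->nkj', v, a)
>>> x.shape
(5, 23, 13)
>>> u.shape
(13, 13)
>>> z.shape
(13, 5)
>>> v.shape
(5, 23, 5)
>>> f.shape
(7, 23, 13)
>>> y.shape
(5, 23, 7)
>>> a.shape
(13, 7, 23, 5)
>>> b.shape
(13, 13)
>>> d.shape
(5, 7, 13)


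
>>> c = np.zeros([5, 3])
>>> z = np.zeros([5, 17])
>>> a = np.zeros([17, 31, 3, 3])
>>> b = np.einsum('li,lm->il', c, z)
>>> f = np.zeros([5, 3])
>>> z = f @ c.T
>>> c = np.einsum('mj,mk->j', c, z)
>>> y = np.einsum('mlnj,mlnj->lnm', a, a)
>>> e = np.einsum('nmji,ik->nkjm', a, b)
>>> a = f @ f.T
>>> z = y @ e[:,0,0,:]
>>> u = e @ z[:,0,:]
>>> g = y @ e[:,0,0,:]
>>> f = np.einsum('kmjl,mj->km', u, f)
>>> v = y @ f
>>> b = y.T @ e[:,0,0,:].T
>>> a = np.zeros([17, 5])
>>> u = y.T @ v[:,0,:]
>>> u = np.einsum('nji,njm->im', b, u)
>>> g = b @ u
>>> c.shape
(3,)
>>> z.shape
(31, 3, 31)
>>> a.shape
(17, 5)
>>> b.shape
(17, 3, 17)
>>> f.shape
(17, 5)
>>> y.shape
(31, 3, 17)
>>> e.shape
(17, 5, 3, 31)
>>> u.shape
(17, 5)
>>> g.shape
(17, 3, 5)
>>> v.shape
(31, 3, 5)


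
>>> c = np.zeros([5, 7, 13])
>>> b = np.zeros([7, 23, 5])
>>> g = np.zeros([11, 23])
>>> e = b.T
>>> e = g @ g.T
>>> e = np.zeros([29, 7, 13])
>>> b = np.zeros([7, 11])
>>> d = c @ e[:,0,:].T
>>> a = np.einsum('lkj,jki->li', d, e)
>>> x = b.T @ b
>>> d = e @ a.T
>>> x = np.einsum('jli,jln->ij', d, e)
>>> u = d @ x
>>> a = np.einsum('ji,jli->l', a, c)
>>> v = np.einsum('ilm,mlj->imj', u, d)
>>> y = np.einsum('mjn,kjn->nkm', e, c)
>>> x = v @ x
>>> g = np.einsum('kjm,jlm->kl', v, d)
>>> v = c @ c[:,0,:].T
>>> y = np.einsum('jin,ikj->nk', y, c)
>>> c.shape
(5, 7, 13)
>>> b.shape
(7, 11)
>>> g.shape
(29, 7)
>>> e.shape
(29, 7, 13)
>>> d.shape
(29, 7, 5)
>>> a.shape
(7,)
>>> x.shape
(29, 29, 29)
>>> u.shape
(29, 7, 29)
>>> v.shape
(5, 7, 5)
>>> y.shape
(29, 7)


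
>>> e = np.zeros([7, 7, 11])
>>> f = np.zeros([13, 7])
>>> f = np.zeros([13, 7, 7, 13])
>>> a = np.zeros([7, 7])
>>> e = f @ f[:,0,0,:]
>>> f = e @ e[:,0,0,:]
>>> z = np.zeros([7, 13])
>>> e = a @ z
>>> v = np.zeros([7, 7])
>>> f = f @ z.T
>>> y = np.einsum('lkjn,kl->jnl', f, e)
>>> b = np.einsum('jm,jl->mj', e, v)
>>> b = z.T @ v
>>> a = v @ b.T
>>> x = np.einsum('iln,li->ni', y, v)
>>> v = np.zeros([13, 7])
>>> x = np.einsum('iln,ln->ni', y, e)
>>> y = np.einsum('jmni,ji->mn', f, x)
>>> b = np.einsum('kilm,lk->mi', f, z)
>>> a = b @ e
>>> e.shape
(7, 13)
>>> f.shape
(13, 7, 7, 7)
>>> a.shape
(7, 13)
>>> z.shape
(7, 13)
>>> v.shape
(13, 7)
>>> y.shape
(7, 7)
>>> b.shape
(7, 7)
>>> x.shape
(13, 7)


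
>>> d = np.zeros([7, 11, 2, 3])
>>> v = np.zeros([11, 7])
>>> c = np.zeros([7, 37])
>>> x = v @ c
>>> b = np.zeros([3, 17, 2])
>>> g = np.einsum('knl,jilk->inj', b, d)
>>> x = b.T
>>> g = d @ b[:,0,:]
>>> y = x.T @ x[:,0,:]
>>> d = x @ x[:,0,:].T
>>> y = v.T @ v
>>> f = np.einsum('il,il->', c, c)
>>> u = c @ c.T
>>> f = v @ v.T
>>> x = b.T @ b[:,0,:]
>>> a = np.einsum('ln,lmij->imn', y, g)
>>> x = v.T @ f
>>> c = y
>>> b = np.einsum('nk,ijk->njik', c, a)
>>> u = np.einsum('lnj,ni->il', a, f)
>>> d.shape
(2, 17, 2)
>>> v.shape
(11, 7)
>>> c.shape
(7, 7)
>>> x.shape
(7, 11)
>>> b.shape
(7, 11, 2, 7)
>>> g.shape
(7, 11, 2, 2)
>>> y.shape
(7, 7)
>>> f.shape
(11, 11)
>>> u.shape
(11, 2)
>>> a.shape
(2, 11, 7)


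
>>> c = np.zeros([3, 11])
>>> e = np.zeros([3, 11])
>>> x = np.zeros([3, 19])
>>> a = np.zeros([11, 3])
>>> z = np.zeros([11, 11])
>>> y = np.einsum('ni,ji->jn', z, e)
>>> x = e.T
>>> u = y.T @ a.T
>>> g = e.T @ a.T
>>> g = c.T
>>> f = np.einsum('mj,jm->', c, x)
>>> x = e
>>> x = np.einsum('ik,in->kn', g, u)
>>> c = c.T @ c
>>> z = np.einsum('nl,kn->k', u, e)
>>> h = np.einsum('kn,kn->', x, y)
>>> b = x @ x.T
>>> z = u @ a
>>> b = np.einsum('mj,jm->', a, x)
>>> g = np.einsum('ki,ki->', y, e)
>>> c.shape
(11, 11)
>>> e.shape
(3, 11)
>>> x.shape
(3, 11)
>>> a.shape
(11, 3)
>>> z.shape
(11, 3)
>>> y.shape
(3, 11)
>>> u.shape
(11, 11)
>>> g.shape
()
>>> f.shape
()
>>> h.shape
()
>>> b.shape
()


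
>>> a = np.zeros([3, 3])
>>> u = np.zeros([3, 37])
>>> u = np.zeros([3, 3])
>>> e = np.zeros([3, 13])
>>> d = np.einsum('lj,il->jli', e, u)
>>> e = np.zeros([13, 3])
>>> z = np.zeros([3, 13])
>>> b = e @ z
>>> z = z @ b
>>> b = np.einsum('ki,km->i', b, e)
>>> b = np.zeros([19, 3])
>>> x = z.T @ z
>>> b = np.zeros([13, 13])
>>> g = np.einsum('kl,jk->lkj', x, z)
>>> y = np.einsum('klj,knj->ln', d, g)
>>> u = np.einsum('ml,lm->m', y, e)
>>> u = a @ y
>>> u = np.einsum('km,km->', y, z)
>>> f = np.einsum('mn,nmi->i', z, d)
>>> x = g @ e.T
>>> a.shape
(3, 3)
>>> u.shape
()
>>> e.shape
(13, 3)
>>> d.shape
(13, 3, 3)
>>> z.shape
(3, 13)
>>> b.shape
(13, 13)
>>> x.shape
(13, 13, 13)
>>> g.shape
(13, 13, 3)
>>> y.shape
(3, 13)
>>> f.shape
(3,)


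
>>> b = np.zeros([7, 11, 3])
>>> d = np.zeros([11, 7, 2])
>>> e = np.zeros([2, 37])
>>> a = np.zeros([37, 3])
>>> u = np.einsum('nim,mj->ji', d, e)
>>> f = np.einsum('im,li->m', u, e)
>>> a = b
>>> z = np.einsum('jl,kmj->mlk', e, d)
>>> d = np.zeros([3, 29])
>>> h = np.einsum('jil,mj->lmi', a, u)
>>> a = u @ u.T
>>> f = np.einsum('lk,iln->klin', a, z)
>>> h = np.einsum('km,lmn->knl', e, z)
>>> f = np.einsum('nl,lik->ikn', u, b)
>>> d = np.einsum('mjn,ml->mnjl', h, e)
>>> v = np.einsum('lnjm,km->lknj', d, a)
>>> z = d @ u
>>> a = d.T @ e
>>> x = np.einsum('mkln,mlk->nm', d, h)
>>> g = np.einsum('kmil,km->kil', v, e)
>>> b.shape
(7, 11, 3)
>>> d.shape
(2, 7, 11, 37)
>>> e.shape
(2, 37)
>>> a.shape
(37, 11, 7, 37)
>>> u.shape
(37, 7)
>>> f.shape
(11, 3, 37)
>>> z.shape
(2, 7, 11, 7)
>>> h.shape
(2, 11, 7)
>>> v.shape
(2, 37, 7, 11)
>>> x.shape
(37, 2)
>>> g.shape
(2, 7, 11)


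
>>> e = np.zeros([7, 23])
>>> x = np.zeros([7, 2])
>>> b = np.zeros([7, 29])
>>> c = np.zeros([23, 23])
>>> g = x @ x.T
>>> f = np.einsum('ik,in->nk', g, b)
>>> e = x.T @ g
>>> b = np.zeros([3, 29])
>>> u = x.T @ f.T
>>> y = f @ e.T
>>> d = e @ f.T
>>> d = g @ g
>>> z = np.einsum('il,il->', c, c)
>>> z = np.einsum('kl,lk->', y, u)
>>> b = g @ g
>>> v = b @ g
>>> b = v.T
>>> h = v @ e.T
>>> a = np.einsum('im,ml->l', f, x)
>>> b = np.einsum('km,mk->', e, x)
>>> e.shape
(2, 7)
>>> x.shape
(7, 2)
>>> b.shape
()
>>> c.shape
(23, 23)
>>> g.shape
(7, 7)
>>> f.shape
(29, 7)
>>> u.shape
(2, 29)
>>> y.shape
(29, 2)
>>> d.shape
(7, 7)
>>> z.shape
()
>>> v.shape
(7, 7)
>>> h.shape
(7, 2)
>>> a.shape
(2,)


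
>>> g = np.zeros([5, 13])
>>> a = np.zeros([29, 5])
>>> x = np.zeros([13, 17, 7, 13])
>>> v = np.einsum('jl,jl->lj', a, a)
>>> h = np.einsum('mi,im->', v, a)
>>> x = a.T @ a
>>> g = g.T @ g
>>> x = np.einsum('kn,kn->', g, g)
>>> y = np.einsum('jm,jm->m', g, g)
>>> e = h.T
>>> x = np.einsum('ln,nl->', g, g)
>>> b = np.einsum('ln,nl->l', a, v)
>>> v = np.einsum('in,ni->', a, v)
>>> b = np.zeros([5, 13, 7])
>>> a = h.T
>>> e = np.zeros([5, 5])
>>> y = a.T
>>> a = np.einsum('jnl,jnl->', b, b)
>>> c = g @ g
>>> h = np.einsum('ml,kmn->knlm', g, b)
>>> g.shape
(13, 13)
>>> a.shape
()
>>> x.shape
()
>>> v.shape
()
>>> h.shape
(5, 7, 13, 13)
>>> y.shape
()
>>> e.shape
(5, 5)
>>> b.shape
(5, 13, 7)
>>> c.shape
(13, 13)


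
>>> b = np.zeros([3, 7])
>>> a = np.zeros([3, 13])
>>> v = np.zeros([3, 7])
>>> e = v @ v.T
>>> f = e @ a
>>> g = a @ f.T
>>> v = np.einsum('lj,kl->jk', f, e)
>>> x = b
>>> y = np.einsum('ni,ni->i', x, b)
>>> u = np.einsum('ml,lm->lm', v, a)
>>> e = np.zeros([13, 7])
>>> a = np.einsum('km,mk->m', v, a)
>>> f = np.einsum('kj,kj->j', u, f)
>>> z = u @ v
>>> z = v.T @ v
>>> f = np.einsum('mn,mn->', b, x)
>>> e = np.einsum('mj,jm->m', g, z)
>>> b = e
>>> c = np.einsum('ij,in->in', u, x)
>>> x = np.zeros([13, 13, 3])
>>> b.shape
(3,)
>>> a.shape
(3,)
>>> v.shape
(13, 3)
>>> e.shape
(3,)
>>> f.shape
()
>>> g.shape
(3, 3)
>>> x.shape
(13, 13, 3)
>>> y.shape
(7,)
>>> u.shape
(3, 13)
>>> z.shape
(3, 3)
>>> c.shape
(3, 7)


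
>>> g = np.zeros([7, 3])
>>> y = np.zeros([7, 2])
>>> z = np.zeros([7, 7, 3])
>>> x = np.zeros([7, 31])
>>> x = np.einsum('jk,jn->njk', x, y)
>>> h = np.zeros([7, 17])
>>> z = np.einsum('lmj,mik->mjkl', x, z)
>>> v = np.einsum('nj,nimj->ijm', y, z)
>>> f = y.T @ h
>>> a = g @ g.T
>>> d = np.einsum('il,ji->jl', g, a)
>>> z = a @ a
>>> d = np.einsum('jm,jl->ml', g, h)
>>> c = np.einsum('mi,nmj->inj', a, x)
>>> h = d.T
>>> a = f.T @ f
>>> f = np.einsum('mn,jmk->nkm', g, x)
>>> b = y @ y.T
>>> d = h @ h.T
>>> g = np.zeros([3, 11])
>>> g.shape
(3, 11)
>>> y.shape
(7, 2)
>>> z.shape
(7, 7)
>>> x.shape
(2, 7, 31)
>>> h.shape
(17, 3)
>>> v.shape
(31, 2, 3)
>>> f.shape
(3, 31, 7)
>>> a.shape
(17, 17)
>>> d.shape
(17, 17)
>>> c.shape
(7, 2, 31)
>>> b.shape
(7, 7)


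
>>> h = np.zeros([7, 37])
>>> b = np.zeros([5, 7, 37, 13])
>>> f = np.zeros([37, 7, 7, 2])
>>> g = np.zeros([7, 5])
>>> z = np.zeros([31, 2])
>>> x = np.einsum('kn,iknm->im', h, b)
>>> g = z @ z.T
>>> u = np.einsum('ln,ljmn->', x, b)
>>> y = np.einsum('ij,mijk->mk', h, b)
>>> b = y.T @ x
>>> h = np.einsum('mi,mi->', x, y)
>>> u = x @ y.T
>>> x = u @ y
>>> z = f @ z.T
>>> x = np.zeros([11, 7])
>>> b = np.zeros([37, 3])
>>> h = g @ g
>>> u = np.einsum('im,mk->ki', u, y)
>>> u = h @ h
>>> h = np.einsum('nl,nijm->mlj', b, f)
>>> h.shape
(2, 3, 7)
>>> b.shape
(37, 3)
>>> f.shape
(37, 7, 7, 2)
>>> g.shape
(31, 31)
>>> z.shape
(37, 7, 7, 31)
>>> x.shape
(11, 7)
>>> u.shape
(31, 31)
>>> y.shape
(5, 13)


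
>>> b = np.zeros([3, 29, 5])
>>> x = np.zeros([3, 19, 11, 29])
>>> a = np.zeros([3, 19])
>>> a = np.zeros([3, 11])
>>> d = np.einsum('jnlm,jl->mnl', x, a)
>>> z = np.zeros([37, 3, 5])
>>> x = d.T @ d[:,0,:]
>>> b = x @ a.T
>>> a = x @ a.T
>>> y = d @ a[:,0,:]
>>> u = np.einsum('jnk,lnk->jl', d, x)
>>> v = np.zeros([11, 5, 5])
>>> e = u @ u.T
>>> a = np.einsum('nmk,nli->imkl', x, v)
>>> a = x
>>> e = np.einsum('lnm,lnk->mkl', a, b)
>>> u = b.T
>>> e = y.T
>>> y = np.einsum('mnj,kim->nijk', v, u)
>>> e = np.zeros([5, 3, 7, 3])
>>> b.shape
(11, 19, 3)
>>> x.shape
(11, 19, 11)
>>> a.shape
(11, 19, 11)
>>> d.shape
(29, 19, 11)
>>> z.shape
(37, 3, 5)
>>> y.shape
(5, 19, 5, 3)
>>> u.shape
(3, 19, 11)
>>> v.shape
(11, 5, 5)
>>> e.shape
(5, 3, 7, 3)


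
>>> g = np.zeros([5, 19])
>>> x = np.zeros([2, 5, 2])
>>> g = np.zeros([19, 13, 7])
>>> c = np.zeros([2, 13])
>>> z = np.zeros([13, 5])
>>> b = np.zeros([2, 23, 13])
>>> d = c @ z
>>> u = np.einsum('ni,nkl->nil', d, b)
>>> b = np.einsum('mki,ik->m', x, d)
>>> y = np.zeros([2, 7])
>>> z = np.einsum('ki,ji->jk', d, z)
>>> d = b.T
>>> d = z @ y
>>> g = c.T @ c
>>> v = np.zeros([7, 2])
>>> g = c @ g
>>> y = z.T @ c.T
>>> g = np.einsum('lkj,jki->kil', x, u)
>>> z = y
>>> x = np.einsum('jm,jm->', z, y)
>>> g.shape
(5, 13, 2)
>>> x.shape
()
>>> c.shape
(2, 13)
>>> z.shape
(2, 2)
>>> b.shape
(2,)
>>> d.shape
(13, 7)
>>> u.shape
(2, 5, 13)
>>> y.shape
(2, 2)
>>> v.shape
(7, 2)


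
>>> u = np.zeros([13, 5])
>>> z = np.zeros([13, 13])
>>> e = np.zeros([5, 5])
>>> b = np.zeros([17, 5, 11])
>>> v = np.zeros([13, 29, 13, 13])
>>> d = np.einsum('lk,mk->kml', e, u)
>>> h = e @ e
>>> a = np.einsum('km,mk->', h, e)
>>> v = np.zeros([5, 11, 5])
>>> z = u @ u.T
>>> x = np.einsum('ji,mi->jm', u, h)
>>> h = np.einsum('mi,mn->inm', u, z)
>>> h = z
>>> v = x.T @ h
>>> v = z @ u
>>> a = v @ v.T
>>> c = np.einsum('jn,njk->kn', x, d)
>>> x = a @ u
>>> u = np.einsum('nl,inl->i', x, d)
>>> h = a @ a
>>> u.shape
(5,)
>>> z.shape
(13, 13)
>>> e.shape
(5, 5)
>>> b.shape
(17, 5, 11)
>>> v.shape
(13, 5)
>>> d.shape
(5, 13, 5)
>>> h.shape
(13, 13)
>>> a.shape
(13, 13)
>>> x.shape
(13, 5)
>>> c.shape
(5, 5)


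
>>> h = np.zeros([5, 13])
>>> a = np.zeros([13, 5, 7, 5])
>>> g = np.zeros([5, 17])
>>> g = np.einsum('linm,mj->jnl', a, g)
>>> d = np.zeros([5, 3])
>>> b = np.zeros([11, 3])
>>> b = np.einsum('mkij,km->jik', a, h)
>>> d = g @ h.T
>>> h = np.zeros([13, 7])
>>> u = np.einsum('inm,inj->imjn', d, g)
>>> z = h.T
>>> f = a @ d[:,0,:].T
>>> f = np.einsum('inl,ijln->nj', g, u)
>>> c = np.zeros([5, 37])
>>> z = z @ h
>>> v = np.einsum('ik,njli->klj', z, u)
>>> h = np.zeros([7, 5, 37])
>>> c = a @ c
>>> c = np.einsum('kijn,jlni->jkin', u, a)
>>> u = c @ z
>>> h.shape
(7, 5, 37)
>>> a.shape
(13, 5, 7, 5)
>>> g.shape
(17, 7, 13)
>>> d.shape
(17, 7, 5)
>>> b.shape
(5, 7, 5)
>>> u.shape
(13, 17, 5, 7)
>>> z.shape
(7, 7)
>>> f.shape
(7, 5)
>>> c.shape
(13, 17, 5, 7)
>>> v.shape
(7, 13, 5)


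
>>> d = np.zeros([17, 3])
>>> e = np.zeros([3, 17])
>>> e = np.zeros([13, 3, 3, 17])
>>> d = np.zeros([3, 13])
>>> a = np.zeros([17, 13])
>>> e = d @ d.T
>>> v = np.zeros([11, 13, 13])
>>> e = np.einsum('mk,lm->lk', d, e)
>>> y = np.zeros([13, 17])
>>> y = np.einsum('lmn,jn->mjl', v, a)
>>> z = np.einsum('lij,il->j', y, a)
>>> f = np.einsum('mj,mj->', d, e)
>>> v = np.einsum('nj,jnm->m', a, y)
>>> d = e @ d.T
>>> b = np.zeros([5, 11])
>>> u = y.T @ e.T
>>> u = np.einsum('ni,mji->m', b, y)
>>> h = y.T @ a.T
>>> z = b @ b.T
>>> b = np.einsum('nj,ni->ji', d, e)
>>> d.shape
(3, 3)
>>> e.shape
(3, 13)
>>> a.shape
(17, 13)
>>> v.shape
(11,)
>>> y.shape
(13, 17, 11)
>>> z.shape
(5, 5)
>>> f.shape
()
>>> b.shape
(3, 13)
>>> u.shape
(13,)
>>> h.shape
(11, 17, 17)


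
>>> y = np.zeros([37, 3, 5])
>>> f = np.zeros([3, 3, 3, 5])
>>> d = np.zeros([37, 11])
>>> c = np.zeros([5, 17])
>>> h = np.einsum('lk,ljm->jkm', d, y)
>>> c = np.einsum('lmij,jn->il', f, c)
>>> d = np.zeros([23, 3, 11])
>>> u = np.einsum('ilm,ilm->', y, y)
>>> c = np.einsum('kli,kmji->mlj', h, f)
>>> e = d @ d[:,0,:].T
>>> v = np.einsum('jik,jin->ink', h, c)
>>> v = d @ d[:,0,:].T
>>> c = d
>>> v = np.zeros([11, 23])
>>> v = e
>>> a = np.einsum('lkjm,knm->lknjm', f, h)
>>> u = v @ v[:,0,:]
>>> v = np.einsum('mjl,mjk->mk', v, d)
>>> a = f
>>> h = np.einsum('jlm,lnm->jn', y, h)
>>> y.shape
(37, 3, 5)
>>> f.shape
(3, 3, 3, 5)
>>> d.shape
(23, 3, 11)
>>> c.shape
(23, 3, 11)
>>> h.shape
(37, 11)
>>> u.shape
(23, 3, 23)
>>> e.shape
(23, 3, 23)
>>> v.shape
(23, 11)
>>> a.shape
(3, 3, 3, 5)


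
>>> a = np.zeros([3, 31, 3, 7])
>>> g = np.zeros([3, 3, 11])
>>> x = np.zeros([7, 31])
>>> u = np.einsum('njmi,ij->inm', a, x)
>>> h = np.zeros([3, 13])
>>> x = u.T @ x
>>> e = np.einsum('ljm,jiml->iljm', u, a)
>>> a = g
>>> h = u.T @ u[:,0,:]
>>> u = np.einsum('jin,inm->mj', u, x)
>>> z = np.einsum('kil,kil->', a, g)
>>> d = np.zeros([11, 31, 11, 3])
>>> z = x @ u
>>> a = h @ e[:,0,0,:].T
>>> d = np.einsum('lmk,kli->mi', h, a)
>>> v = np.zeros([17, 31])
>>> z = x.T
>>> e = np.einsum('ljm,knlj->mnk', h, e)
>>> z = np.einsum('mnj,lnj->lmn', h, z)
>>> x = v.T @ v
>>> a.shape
(3, 3, 31)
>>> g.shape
(3, 3, 11)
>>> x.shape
(31, 31)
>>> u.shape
(31, 7)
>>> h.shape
(3, 3, 3)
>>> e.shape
(3, 7, 31)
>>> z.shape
(31, 3, 3)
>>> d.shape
(3, 31)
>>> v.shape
(17, 31)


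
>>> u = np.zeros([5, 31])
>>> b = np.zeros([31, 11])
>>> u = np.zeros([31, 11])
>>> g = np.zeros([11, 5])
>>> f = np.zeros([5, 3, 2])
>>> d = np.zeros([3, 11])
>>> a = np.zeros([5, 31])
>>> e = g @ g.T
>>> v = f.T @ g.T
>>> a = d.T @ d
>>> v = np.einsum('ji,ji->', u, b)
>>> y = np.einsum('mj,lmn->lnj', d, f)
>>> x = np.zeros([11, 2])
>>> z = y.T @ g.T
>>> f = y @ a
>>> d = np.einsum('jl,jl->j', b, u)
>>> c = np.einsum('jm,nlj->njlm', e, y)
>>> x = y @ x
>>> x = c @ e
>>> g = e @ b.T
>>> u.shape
(31, 11)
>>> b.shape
(31, 11)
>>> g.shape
(11, 31)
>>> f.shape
(5, 2, 11)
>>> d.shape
(31,)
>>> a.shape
(11, 11)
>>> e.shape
(11, 11)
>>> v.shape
()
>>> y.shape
(5, 2, 11)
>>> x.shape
(5, 11, 2, 11)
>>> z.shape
(11, 2, 11)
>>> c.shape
(5, 11, 2, 11)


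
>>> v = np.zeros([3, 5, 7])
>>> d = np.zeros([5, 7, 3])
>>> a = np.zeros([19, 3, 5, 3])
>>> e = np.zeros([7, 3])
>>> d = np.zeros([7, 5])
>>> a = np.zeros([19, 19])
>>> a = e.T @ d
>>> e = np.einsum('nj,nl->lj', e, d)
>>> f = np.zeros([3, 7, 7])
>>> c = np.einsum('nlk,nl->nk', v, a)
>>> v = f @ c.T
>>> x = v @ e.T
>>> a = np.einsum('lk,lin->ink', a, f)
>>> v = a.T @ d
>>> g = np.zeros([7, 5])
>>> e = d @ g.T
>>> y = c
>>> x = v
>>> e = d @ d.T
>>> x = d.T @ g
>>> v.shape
(5, 7, 5)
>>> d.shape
(7, 5)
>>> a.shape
(7, 7, 5)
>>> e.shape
(7, 7)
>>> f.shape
(3, 7, 7)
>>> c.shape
(3, 7)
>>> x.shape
(5, 5)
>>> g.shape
(7, 5)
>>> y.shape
(3, 7)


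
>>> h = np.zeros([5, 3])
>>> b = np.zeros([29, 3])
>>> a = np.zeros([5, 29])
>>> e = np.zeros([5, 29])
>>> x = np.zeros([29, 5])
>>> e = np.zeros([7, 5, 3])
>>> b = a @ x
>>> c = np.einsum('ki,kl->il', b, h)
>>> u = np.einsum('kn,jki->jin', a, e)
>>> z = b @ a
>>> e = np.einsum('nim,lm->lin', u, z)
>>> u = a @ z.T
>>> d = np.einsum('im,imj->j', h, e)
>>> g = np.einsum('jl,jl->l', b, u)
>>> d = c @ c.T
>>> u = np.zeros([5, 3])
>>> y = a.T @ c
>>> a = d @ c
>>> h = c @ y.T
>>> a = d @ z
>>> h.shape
(5, 29)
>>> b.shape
(5, 5)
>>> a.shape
(5, 29)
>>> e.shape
(5, 3, 7)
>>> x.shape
(29, 5)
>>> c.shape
(5, 3)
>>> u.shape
(5, 3)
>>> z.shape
(5, 29)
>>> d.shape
(5, 5)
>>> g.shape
(5,)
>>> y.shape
(29, 3)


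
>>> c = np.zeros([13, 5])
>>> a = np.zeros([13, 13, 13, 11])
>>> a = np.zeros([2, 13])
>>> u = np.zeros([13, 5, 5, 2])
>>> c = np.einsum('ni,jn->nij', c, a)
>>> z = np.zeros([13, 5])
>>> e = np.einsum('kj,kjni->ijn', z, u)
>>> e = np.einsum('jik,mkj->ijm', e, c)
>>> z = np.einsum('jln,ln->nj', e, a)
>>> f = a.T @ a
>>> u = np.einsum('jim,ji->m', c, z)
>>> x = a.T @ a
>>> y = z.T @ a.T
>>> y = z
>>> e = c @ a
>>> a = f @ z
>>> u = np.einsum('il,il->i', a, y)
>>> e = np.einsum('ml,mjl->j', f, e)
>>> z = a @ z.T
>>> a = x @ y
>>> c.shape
(13, 5, 2)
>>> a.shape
(13, 5)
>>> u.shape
(13,)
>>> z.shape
(13, 13)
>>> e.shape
(5,)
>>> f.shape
(13, 13)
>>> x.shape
(13, 13)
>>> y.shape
(13, 5)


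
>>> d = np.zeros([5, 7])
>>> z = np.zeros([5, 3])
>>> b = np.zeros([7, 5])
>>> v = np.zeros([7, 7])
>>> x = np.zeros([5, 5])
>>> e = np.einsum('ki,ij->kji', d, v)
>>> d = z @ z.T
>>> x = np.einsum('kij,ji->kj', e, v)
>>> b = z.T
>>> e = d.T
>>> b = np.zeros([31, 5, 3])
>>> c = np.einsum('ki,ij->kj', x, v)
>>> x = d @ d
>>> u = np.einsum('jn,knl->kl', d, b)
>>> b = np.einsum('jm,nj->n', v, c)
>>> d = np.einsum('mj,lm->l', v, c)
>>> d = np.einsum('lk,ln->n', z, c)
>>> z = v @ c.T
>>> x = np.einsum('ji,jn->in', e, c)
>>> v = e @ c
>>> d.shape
(7,)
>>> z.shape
(7, 5)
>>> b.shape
(5,)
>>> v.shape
(5, 7)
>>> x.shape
(5, 7)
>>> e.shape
(5, 5)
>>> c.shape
(5, 7)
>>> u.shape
(31, 3)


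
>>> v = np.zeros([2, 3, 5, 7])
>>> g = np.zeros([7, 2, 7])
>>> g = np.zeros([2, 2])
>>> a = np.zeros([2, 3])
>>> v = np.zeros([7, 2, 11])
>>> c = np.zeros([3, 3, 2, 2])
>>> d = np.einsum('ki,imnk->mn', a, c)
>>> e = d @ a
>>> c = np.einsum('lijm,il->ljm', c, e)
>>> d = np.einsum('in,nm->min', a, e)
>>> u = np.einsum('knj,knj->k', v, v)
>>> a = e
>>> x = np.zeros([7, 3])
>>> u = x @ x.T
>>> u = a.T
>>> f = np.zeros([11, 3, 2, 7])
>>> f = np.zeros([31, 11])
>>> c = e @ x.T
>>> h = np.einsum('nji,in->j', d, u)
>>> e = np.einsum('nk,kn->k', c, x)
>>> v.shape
(7, 2, 11)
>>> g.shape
(2, 2)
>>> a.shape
(3, 3)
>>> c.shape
(3, 7)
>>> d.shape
(3, 2, 3)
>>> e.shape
(7,)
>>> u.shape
(3, 3)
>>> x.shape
(7, 3)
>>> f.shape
(31, 11)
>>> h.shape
(2,)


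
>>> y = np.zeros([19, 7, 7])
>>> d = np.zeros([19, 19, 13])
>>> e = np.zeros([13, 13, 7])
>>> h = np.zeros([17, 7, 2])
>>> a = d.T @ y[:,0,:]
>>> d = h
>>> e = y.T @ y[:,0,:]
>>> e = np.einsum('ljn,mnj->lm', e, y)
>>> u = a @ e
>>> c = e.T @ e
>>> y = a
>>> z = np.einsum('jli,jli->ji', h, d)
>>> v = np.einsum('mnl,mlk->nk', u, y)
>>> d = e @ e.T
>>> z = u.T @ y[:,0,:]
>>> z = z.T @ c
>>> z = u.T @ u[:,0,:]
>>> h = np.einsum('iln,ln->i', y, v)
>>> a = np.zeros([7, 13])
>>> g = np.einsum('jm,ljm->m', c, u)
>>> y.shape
(13, 19, 7)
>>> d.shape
(7, 7)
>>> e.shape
(7, 19)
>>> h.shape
(13,)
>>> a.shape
(7, 13)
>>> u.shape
(13, 19, 19)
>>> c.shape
(19, 19)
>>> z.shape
(19, 19, 19)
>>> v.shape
(19, 7)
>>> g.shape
(19,)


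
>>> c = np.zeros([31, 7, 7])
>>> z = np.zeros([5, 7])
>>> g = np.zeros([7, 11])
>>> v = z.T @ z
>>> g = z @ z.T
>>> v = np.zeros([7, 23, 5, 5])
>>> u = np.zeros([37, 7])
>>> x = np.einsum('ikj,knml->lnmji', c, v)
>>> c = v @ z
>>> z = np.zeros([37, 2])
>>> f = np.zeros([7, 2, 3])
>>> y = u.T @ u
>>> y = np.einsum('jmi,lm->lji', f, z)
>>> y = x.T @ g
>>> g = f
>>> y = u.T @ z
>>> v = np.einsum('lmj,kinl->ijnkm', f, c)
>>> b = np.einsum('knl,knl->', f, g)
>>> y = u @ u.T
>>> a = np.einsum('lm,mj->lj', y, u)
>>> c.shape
(7, 23, 5, 7)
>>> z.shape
(37, 2)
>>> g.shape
(7, 2, 3)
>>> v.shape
(23, 3, 5, 7, 2)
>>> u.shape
(37, 7)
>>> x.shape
(5, 23, 5, 7, 31)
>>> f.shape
(7, 2, 3)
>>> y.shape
(37, 37)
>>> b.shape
()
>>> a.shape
(37, 7)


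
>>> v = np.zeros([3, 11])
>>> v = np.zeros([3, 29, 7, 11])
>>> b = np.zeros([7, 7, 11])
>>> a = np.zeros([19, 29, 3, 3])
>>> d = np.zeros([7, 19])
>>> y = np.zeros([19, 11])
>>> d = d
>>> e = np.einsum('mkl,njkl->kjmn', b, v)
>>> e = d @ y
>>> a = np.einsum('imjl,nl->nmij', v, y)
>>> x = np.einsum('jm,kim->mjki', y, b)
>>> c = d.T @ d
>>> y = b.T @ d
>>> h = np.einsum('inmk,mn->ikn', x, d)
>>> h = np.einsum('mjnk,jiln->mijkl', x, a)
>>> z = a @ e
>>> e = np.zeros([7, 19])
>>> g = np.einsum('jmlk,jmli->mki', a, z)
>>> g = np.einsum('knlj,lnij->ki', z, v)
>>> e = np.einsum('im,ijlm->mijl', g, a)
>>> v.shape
(3, 29, 7, 11)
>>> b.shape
(7, 7, 11)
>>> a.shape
(19, 29, 3, 7)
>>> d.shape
(7, 19)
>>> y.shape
(11, 7, 19)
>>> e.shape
(7, 19, 29, 3)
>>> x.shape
(11, 19, 7, 7)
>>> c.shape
(19, 19)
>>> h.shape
(11, 29, 19, 7, 3)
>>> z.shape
(19, 29, 3, 11)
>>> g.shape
(19, 7)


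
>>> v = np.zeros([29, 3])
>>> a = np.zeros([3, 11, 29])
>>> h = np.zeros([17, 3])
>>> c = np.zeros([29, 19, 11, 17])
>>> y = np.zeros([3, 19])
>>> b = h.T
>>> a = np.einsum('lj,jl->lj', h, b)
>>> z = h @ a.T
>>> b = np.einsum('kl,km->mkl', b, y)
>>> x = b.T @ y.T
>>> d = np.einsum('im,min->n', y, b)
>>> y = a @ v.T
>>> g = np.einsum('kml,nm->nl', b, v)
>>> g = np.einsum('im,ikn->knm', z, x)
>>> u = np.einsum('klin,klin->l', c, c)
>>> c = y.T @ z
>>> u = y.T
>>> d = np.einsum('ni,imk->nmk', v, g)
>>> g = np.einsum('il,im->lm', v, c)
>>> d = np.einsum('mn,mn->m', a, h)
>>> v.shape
(29, 3)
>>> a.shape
(17, 3)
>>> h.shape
(17, 3)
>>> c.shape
(29, 17)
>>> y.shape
(17, 29)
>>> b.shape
(19, 3, 17)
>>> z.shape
(17, 17)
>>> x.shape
(17, 3, 3)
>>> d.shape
(17,)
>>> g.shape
(3, 17)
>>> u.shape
(29, 17)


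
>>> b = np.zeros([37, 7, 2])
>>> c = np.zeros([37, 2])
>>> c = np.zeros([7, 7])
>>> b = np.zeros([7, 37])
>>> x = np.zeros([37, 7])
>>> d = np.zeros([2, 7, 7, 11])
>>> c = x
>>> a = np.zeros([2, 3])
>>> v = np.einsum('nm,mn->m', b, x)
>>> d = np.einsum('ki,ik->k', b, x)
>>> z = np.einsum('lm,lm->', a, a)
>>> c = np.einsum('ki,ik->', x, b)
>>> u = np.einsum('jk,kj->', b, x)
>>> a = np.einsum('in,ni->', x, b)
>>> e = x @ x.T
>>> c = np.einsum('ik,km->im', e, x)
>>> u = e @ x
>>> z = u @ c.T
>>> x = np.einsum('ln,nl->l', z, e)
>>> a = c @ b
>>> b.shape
(7, 37)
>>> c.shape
(37, 7)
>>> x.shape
(37,)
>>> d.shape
(7,)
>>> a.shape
(37, 37)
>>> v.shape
(37,)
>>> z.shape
(37, 37)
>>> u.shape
(37, 7)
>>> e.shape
(37, 37)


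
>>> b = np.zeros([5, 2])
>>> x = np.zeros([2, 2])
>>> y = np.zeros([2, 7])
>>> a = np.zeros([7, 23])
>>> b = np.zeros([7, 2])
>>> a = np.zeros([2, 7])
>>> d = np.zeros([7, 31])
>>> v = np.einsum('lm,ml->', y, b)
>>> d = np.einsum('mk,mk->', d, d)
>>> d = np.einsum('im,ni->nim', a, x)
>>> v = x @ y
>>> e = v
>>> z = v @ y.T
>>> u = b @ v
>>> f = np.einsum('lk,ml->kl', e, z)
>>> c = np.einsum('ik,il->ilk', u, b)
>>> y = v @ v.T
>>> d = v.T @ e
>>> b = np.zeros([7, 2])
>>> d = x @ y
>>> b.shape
(7, 2)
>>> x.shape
(2, 2)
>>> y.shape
(2, 2)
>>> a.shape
(2, 7)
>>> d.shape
(2, 2)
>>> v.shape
(2, 7)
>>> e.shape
(2, 7)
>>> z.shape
(2, 2)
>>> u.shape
(7, 7)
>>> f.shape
(7, 2)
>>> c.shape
(7, 2, 7)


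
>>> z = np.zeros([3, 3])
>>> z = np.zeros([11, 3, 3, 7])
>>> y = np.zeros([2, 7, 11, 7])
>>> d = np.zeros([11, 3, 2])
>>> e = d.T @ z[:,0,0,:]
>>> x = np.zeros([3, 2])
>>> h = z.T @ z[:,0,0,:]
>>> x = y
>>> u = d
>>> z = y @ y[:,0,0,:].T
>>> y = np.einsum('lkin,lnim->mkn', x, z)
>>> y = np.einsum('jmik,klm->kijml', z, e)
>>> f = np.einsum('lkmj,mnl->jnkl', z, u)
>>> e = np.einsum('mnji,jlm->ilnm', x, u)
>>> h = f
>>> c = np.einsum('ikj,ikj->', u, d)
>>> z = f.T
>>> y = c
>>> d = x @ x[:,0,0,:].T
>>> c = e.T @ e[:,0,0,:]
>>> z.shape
(2, 7, 3, 2)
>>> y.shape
()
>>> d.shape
(2, 7, 11, 2)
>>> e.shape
(7, 3, 7, 2)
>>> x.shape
(2, 7, 11, 7)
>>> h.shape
(2, 3, 7, 2)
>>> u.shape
(11, 3, 2)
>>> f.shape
(2, 3, 7, 2)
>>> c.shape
(2, 7, 3, 2)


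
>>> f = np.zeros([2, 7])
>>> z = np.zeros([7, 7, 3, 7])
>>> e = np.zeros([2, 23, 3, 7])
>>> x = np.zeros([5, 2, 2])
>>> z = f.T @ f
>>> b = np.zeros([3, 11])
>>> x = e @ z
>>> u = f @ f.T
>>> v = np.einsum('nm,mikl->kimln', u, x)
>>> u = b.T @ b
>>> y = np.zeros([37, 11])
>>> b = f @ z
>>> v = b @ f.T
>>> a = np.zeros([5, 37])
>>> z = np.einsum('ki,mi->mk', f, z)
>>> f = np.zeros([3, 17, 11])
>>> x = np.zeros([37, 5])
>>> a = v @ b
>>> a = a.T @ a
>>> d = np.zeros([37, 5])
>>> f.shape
(3, 17, 11)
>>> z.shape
(7, 2)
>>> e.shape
(2, 23, 3, 7)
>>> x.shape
(37, 5)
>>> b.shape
(2, 7)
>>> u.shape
(11, 11)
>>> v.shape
(2, 2)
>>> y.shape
(37, 11)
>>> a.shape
(7, 7)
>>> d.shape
(37, 5)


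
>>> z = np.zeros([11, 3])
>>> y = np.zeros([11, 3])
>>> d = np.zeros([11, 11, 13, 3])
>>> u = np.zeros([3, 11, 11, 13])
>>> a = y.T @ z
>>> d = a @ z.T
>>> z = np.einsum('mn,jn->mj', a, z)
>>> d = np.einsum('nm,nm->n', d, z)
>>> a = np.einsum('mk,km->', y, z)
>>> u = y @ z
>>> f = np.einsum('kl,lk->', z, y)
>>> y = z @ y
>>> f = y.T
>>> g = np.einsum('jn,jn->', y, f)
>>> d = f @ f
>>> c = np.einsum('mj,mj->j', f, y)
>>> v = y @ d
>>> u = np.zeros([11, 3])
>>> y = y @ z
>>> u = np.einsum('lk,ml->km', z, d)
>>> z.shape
(3, 11)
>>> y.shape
(3, 11)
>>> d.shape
(3, 3)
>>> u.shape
(11, 3)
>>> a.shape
()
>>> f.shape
(3, 3)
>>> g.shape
()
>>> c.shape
(3,)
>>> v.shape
(3, 3)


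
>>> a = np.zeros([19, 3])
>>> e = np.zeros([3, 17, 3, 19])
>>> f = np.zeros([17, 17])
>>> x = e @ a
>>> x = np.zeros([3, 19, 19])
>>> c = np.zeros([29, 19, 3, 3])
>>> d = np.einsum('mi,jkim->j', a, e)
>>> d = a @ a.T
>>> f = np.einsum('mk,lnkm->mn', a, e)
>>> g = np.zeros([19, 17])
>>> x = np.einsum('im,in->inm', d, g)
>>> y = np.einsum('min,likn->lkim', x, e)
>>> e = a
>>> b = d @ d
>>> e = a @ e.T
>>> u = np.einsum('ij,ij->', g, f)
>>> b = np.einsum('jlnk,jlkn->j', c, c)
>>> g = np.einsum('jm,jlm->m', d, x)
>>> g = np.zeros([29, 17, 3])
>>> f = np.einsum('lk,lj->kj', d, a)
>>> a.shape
(19, 3)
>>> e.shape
(19, 19)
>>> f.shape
(19, 3)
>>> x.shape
(19, 17, 19)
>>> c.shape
(29, 19, 3, 3)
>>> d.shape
(19, 19)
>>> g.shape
(29, 17, 3)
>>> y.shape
(3, 3, 17, 19)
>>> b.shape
(29,)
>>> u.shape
()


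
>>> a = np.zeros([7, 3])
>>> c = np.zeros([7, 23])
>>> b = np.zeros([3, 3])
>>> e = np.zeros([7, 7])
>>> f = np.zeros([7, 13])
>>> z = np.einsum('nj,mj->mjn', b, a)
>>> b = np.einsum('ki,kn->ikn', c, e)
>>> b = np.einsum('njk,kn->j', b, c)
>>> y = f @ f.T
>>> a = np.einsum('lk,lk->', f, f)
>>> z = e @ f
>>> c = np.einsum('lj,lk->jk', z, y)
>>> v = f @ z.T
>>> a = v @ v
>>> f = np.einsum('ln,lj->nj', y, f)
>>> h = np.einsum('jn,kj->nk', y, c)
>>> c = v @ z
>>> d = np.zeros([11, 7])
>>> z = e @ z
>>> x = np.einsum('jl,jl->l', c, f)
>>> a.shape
(7, 7)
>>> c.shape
(7, 13)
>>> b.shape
(7,)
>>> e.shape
(7, 7)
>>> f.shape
(7, 13)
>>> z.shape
(7, 13)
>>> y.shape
(7, 7)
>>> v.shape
(7, 7)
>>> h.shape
(7, 13)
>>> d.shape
(11, 7)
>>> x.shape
(13,)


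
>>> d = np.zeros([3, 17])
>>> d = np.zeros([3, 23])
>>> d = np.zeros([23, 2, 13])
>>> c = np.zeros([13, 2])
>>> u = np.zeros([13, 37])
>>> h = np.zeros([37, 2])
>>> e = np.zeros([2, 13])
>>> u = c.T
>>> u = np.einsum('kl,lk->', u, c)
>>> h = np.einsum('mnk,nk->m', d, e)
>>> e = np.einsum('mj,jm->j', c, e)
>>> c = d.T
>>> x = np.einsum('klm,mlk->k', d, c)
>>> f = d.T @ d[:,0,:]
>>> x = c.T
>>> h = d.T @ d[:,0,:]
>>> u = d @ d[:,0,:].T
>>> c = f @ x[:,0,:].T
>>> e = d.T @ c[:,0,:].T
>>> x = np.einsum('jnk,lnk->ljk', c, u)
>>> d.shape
(23, 2, 13)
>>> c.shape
(13, 2, 23)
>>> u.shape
(23, 2, 23)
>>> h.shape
(13, 2, 13)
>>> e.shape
(13, 2, 13)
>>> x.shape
(23, 13, 23)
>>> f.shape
(13, 2, 13)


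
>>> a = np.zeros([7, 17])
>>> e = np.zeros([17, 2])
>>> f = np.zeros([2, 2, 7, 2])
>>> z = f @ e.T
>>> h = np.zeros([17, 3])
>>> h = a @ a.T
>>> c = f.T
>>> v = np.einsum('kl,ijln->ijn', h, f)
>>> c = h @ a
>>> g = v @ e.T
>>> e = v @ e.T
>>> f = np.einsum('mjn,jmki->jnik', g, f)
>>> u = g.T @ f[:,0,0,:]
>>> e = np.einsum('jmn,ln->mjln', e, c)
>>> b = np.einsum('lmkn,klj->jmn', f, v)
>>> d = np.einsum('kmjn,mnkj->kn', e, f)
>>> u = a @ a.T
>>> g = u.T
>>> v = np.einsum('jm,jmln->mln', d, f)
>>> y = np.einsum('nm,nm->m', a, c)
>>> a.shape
(7, 17)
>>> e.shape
(2, 2, 7, 17)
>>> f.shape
(2, 17, 2, 7)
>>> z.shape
(2, 2, 7, 17)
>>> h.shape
(7, 7)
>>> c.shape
(7, 17)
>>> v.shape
(17, 2, 7)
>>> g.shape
(7, 7)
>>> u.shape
(7, 7)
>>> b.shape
(2, 17, 7)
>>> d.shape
(2, 17)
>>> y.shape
(17,)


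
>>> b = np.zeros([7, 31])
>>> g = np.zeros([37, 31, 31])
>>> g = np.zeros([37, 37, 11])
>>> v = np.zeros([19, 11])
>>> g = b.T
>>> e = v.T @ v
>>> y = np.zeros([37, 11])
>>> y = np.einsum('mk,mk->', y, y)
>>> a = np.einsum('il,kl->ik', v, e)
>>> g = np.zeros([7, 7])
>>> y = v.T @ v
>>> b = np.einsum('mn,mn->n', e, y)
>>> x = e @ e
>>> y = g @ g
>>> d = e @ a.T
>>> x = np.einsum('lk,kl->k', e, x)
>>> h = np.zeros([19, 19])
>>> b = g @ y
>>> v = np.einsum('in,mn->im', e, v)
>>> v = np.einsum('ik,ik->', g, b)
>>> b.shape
(7, 7)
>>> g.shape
(7, 7)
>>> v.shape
()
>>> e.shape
(11, 11)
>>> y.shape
(7, 7)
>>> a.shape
(19, 11)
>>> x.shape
(11,)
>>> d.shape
(11, 19)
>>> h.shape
(19, 19)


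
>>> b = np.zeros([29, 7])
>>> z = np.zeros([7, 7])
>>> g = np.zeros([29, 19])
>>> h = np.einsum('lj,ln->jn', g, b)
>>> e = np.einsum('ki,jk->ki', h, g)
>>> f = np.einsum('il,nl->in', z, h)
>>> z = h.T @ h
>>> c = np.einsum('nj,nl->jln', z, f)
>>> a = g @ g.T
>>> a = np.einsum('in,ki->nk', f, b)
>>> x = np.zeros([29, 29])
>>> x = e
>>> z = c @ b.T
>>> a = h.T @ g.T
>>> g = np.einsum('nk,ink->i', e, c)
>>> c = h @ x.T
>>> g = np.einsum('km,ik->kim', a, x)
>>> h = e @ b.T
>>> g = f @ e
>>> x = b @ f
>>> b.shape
(29, 7)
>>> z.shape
(7, 19, 29)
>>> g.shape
(7, 7)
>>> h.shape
(19, 29)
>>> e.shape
(19, 7)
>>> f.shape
(7, 19)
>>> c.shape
(19, 19)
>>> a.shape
(7, 29)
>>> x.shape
(29, 19)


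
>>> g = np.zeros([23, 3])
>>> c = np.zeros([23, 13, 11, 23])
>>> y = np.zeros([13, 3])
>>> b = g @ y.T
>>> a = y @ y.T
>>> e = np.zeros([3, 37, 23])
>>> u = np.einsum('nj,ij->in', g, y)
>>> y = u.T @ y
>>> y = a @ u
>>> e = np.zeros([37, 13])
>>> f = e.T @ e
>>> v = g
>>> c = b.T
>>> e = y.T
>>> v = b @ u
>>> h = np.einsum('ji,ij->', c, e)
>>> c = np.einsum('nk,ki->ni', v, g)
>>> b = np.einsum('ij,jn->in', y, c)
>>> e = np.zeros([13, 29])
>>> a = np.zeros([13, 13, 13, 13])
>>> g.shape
(23, 3)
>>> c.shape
(23, 3)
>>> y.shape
(13, 23)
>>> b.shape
(13, 3)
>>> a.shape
(13, 13, 13, 13)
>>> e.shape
(13, 29)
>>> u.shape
(13, 23)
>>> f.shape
(13, 13)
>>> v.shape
(23, 23)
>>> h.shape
()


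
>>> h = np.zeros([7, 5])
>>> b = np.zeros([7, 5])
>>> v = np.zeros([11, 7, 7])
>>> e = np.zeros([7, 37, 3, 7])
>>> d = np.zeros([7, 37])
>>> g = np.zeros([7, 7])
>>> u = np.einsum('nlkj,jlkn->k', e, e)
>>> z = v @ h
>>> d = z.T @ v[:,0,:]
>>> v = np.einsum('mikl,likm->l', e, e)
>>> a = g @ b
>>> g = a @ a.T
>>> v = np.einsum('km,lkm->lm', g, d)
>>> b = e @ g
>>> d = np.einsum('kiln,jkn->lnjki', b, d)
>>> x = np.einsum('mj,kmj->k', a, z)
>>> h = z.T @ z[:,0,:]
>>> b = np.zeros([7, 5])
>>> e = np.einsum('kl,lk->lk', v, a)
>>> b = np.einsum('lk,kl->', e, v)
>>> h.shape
(5, 7, 5)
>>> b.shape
()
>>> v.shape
(5, 7)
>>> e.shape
(7, 5)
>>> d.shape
(3, 7, 5, 7, 37)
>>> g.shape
(7, 7)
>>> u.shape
(3,)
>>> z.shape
(11, 7, 5)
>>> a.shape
(7, 5)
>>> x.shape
(11,)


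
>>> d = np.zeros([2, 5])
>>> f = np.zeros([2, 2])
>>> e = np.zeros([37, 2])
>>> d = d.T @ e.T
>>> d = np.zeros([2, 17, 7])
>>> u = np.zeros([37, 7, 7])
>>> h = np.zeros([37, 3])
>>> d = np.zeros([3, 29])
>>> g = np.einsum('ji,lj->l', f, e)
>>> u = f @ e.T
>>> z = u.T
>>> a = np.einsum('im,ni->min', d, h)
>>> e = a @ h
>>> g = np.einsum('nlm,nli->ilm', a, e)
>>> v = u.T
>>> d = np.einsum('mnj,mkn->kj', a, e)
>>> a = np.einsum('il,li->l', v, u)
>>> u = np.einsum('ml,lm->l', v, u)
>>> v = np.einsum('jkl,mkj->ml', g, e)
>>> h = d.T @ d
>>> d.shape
(3, 37)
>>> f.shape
(2, 2)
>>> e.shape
(29, 3, 3)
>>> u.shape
(2,)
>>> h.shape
(37, 37)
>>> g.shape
(3, 3, 37)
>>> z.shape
(37, 2)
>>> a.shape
(2,)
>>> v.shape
(29, 37)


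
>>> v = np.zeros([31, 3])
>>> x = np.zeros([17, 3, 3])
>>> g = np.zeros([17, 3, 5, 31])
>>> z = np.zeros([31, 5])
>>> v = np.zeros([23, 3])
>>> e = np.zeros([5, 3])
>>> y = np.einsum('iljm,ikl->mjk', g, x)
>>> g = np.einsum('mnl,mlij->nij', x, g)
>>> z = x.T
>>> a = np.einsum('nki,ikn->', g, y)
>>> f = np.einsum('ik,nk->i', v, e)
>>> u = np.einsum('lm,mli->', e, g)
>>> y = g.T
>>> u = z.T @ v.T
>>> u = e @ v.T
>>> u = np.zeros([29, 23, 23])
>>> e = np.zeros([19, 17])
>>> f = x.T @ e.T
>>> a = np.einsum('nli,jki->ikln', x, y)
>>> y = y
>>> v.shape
(23, 3)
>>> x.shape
(17, 3, 3)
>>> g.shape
(3, 5, 31)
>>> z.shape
(3, 3, 17)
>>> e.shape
(19, 17)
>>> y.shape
(31, 5, 3)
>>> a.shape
(3, 5, 3, 17)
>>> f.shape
(3, 3, 19)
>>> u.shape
(29, 23, 23)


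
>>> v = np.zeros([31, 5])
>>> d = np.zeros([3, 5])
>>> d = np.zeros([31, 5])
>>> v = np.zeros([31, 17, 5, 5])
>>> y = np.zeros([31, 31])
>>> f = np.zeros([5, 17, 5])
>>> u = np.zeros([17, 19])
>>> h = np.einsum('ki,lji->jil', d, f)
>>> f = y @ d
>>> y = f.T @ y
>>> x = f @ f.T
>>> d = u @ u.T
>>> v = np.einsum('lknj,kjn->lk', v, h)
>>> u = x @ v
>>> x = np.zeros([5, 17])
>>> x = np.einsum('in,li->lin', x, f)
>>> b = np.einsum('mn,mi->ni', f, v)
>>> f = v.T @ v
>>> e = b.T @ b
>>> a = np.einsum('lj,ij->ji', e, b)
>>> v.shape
(31, 17)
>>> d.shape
(17, 17)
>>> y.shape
(5, 31)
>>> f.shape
(17, 17)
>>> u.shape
(31, 17)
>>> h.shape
(17, 5, 5)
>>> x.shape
(31, 5, 17)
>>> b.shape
(5, 17)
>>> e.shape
(17, 17)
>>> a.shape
(17, 5)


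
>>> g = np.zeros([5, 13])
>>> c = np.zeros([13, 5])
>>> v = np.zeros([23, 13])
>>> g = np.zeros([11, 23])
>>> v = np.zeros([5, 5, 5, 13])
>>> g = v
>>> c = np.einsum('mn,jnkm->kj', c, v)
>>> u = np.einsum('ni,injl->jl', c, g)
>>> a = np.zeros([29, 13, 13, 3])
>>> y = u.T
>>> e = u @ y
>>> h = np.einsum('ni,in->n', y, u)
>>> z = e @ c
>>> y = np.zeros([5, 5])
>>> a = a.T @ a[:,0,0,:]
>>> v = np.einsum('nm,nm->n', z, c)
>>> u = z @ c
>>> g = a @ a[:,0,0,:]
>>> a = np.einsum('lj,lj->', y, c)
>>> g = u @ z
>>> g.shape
(5, 5)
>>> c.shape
(5, 5)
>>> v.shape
(5,)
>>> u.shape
(5, 5)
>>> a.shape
()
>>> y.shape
(5, 5)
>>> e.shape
(5, 5)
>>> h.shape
(13,)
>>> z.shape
(5, 5)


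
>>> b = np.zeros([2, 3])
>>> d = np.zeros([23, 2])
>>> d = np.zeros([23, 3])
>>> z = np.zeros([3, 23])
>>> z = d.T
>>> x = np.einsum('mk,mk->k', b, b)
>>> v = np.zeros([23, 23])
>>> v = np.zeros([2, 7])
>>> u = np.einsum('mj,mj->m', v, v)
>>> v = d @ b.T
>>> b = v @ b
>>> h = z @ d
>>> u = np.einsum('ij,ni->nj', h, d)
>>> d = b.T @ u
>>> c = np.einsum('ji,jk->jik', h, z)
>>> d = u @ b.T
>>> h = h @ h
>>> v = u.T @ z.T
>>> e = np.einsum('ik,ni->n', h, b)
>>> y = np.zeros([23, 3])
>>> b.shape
(23, 3)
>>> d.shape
(23, 23)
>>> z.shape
(3, 23)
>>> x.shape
(3,)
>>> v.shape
(3, 3)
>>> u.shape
(23, 3)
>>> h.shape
(3, 3)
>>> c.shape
(3, 3, 23)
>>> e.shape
(23,)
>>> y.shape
(23, 3)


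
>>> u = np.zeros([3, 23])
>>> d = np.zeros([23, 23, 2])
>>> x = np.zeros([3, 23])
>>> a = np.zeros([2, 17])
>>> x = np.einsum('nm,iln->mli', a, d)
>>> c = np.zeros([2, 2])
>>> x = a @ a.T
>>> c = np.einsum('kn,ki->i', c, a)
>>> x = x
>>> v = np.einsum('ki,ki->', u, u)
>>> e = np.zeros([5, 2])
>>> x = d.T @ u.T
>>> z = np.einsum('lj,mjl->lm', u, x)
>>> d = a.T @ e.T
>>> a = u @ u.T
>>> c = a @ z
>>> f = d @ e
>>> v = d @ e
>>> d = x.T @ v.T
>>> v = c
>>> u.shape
(3, 23)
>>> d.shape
(3, 23, 17)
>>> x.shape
(2, 23, 3)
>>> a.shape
(3, 3)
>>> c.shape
(3, 2)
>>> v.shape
(3, 2)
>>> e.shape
(5, 2)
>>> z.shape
(3, 2)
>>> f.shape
(17, 2)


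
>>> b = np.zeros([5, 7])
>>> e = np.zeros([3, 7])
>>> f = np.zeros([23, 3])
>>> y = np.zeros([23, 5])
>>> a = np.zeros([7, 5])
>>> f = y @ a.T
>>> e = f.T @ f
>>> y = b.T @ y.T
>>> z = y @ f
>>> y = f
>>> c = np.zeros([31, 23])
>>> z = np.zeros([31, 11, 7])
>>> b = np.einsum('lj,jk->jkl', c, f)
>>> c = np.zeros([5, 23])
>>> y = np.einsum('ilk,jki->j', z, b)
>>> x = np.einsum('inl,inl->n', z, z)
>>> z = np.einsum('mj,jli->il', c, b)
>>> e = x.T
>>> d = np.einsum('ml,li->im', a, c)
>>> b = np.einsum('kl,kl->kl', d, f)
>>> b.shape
(23, 7)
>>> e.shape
(11,)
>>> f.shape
(23, 7)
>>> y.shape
(23,)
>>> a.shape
(7, 5)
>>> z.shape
(31, 7)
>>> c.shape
(5, 23)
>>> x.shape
(11,)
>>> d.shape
(23, 7)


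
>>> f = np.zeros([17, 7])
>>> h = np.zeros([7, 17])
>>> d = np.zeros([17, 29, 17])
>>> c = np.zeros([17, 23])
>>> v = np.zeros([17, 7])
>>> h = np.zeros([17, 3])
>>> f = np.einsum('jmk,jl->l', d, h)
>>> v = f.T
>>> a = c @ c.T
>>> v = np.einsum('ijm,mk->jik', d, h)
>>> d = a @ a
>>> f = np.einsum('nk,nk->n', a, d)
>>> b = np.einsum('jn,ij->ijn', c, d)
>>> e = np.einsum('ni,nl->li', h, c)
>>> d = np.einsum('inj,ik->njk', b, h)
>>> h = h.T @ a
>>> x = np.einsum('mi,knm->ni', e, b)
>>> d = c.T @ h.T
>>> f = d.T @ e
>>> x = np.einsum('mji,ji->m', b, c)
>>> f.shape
(3, 3)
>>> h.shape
(3, 17)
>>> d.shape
(23, 3)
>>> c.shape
(17, 23)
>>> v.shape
(29, 17, 3)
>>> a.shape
(17, 17)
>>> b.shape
(17, 17, 23)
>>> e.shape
(23, 3)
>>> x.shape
(17,)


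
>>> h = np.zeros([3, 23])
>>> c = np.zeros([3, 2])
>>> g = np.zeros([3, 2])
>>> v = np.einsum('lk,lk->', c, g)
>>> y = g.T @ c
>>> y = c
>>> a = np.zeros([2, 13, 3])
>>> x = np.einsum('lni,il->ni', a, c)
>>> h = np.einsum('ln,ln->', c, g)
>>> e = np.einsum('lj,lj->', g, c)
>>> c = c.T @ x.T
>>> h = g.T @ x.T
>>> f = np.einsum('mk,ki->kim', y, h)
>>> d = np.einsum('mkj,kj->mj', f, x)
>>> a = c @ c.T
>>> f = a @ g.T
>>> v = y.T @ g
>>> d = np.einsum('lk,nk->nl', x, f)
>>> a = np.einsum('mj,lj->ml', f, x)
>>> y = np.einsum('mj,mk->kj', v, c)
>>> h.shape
(2, 13)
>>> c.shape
(2, 13)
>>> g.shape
(3, 2)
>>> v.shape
(2, 2)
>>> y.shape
(13, 2)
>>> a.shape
(2, 13)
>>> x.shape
(13, 3)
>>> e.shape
()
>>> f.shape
(2, 3)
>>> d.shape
(2, 13)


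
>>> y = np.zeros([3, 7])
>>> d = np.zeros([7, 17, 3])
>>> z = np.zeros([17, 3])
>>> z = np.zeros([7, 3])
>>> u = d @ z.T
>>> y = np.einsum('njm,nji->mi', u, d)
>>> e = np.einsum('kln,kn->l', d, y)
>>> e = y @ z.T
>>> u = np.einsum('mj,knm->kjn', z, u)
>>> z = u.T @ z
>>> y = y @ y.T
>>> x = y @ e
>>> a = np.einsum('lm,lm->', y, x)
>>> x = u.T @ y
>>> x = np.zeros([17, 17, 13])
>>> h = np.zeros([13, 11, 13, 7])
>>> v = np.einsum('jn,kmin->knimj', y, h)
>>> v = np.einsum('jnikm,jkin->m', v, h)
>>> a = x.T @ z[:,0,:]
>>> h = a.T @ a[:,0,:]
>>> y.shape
(7, 7)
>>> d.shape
(7, 17, 3)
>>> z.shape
(17, 3, 3)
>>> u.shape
(7, 3, 17)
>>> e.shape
(7, 7)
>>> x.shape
(17, 17, 13)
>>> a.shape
(13, 17, 3)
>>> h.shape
(3, 17, 3)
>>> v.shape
(7,)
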